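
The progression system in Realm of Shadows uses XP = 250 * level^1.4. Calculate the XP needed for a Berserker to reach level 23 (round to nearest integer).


XP = 250 * level^1.4
Substitute level = 23:
XP = 250 * 23^1.4
= 250 * 80.6156
= 20154

20154 XP


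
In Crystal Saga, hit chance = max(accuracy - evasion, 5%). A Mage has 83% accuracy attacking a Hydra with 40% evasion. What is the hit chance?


accuracy - evasion = 83 - 40 = 43
Apply floor: max(43, 5) = 43
Hit chance = 43%

43%


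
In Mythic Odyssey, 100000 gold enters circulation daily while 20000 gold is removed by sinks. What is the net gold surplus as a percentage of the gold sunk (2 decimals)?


Net gold = 100000 - 20000 = 80000
Inflation rate = net / sunk * 100 = 80000 / 20000 * 100
= 4.0 * 100
= 400.00%

400.00%


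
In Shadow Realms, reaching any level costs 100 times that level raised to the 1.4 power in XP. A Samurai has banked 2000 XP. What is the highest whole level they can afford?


XP = 100 * level^1.4, so level = (XP / 100)^(1/1.4)
= (2000 / 100)^(1/1.4)
= 20.0^0.7143
= 8.4978
Floor: level = 8

level 8


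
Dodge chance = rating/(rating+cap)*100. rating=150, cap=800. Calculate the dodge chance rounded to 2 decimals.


dodge% = 150 / (150 + 800) * 100
= 150 / 950 * 100
= 0.157895 * 100
= 15.79%

15.79%


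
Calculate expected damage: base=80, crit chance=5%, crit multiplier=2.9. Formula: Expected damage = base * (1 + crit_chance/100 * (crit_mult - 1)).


E[dmg] = base * (1 + crit_chance * (crit_mult - 1))
cc as decimal = 5/100 = 0.05
cm - 1 = 2.9 - 1 = 1.9
Bonus factor = 0.05 * 1.9 = 0.095
Total multiplier = 1 + 0.095 = 1.095
Expected damage = 80 * 1.095 = 87.60

87.60 damage


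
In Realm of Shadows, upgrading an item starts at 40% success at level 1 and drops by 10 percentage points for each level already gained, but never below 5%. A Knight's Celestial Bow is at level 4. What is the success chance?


raw_rate = 40 - 10 * (4 - 1)
= 40 - 10 * 3
= 40 - 30
= 10
Apply floor: max(10, 5) = 10%

10%


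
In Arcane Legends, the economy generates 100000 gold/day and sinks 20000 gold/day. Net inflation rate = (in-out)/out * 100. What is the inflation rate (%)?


Net gold = 100000 - 20000 = 80000
Inflation rate = net / sunk * 100 = 80000 / 20000 * 100
= 4.0 * 100
= 400.00%

400.00%


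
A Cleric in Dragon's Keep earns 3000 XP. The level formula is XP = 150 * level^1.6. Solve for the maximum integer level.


XP = 150 * level^1.6, so level = (XP / 150)^(1/1.6)
= (3000 / 150)^(1/1.6)
= 20.0^0.625
= 6.5034
Floor: level = 6

level 6


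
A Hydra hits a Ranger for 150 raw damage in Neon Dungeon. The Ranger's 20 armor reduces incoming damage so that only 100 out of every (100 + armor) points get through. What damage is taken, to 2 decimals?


actual = 150 * 100 / (100 + 20)
= 150 * 100 / 120
= 15000 / 120
= 125.00

125.00 damage


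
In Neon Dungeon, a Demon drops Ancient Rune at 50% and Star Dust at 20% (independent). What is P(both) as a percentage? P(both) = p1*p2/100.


For independent events, P(both) = P(A) * P(B)
= 50% * 20%
= 1000 / 100 %
= 10.0%

10.0%


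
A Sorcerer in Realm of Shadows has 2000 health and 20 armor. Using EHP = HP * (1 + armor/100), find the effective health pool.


EHP = 2000 * (1 + 20/100)
= 2000 * (1 + 0.2)
= 2000 * 1.2
= 2400.0

2400.0 EHP


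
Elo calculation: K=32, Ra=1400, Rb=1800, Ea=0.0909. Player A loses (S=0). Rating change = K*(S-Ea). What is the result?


Elo update: delta = K * (S - Ea), where S = 0 (loses)
S - Ea = 0 - 0.0909 = -0.0909
Rating change = 32 * -0.0909
= -2.91

-2.91 rating points


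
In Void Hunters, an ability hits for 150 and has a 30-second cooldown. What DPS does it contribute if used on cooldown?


DPS = damage / cooldown
= 150 / 30
= 5.00

5.00 DPS


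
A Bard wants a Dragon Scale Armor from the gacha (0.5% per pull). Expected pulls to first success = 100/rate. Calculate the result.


Expected pulls for a geometric distribution = 1/p = 100 / rate%
= 100 / 0.5
= 200.0

200.0 pulls


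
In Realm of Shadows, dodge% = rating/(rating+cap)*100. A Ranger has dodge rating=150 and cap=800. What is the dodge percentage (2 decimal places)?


dodge% = 150 / (150 + 800) * 100
= 150 / 950 * 100
= 0.157895 * 100
= 15.79%

15.79%


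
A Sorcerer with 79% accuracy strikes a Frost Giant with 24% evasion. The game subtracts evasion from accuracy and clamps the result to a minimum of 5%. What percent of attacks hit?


accuracy - evasion = 79 - 24 = 55
Apply floor: max(55, 5) = 55
Hit chance = 55%

55%


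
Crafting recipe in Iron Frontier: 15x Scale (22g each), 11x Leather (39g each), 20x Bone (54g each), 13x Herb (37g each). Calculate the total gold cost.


Cost breakdown:
  Scale: 15 * 22 = 330
  Leather: 11 * 39 = 429
  Bone: 20 * 54 = 1080
  Herb: 13 * 37 = 481
Total = 330 + 429 + 1080 + 481 = 2320

2320 gold


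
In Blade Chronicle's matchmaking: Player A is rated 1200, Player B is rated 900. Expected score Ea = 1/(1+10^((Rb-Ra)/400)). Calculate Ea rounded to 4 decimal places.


Elo expected score: Ea = 1/(1 + 10^((Rb-Ra)/400))
Rb - Ra = 900 - 1200 = -300
(Rb-Ra)/400 = -300/400 = -0.75
10^-0.75 = 0.177828
Ea = 1/(1 + 0.177828) = 1/1.177828 = 0.8490

0.8490


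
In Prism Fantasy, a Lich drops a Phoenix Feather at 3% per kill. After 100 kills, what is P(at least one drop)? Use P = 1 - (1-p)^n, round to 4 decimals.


P(at least one) = 1 - P(none) = 1 - (1-p)^n
p = 3/100 = 0.03
1 - p = 0.97
(1 - p)^100 = 0.97^100 = 0.047553
P(at least one) = 1 - 0.047553 = 0.9524

0.9524


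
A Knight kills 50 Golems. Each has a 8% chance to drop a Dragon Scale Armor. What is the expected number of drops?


Expected drops = kills * (drop_rate / 100)
= 50 * (8 / 100)
= 50 * 0.08
= 4.0

4.0 drops


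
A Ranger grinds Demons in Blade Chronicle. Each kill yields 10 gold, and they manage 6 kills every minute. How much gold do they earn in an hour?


Gold per minute = 10 * 6 = 60
Gold per hour = 60 * 60 = 3600

3600 gold/hour


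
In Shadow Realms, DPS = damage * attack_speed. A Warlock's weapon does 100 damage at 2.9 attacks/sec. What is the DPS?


DPS = damage * attack_speed
= 100 * 2.9
= 290.0

290.0 DPS


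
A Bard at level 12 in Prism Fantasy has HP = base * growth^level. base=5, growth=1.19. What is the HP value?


value = base * growth^level
= 5 * 1.19^12
= 5 * 8.064242
= 40.32

40.32 HP


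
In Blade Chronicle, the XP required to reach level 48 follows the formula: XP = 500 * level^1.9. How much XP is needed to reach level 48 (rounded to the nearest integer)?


XP = 500 * level^1.9
Substitute level = 48:
XP = 500 * 48^1.9
= 500 * 1564.438
= 782219

782219 XP


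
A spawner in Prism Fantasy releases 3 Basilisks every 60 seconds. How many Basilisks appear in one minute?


Spawns per minute = count * (60 / interval)
= 3 * (60 / 60)
= 3 * 1.0
= 3.0

3.0 per minute


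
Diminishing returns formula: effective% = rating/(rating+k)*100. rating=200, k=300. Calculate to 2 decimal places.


effective% = rating / (rating + k) * 100
= 200 / (200 + 300) * 100
= 200 / 500 * 100
= 0.4 * 100
= 40.00%

40.00%


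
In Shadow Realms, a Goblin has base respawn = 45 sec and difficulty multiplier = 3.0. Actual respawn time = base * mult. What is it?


Respawn time = base * multiplier
= 45 * 3.0
= 135.0 seconds

135.0 seconds


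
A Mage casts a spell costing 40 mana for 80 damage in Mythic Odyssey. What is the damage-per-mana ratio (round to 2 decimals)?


Efficiency = damage / mana
= 80 / 40
= 2.00

2.00 dmg/mana


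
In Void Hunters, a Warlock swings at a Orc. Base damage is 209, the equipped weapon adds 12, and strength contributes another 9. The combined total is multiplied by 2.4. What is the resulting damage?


Sum base + weapon + str = 209 + 12 + 9 = 230
Multiply by 2.4:
230 * 2.4 = 552.0

552.0 damage


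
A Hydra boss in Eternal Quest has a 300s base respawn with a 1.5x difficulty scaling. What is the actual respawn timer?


Respawn time = base * multiplier
= 300 * 1.5
= 450.0 seconds

450.0 seconds


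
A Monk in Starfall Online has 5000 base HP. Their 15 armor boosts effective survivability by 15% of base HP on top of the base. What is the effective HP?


EHP = 5000 * (1 + 15/100)
= 5000 * (1 + 0.15)
= 5000 * 1.15
= 5750.0

5750.0 EHP


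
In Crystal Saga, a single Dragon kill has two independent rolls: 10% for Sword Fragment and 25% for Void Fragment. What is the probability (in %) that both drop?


For independent events, P(both) = P(A) * P(B)
= 10% * 25%
= 250 / 100 %
= 2.5%

2.5%


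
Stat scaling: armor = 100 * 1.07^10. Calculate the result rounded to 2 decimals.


value = base * growth^level
= 100 * 1.07^10
= 100 * 1.967151
= 196.72

196.72 armor


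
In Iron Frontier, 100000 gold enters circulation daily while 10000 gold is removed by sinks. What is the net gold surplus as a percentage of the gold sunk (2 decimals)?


Net gold = 100000 - 10000 = 90000
Inflation rate = net / sunk * 100 = 90000 / 10000 * 100
= 9.0 * 100
= 900.00%

900.00%


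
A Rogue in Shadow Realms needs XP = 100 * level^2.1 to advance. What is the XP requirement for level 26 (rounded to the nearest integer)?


XP = 100 * level^2.1
Substitute level = 26:
XP = 100 * 26^2.1
= 100 * 936.3625
= 93636

93636 XP


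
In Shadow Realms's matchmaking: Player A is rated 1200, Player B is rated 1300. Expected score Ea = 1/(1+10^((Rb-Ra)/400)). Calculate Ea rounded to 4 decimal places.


Elo expected score: Ea = 1/(1 + 10^((Rb-Ra)/400))
Rb - Ra = 1300 - 1200 = 100
(Rb-Ra)/400 = 100/400 = 0.25
10^0.25 = 1.778279
Ea = 1/(1 + 1.778279) = 1/2.778279 = 0.3599

0.3599


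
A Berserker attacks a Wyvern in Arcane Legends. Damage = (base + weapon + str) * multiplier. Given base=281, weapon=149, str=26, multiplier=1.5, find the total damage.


Sum base + weapon + str = 281 + 149 + 26 = 456
Multiply by 1.5:
456 * 1.5 = 684.0

684.0 damage


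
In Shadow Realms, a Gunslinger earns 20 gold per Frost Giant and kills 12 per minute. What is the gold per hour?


Gold per minute = 20 * 12 = 240
Gold per hour = 240 * 60 = 14400

14400 gold/hour


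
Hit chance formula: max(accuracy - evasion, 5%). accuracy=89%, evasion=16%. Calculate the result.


accuracy - evasion = 89 - 16 = 73
Apply floor: max(73, 5) = 73
Hit chance = 73%

73%


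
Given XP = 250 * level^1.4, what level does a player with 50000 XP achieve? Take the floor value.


XP = 250 * level^1.4, so level = (XP / 250)^(1/1.4)
= (50000 / 250)^(1/1.4)
= 200.0^0.7143
= 44.0142
Floor: level = 44

level 44


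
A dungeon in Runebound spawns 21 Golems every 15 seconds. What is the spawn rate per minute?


Spawns per minute = count * (60 / interval)
= 21 * (60 / 15)
= 21 * 4.0
= 84.0

84.0 per minute


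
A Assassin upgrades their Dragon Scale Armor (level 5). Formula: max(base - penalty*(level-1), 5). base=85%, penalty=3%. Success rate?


raw_rate = 85 - 3 * (5 - 1)
= 85 - 3 * 4
= 85 - 12
= 73
Apply floor: max(73, 5) = 73%

73%


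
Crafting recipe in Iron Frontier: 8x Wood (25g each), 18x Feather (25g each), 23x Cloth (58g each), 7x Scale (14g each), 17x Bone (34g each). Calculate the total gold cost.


Cost breakdown:
  Wood: 8 * 25 = 200
  Feather: 18 * 25 = 450
  Cloth: 23 * 58 = 1334
  Scale: 7 * 14 = 98
  Bone: 17 * 34 = 578
Total = 200 + 450 + 1334 + 98 + 578 = 2660

2660 gold


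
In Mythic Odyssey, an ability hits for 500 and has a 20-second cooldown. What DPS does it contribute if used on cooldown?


DPS = damage / cooldown
= 500 / 20
= 25.00

25.00 DPS


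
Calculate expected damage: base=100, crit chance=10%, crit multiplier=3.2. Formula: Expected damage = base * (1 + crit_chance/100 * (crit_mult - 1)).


E[dmg] = base * (1 + crit_chance * (crit_mult - 1))
cc as decimal = 10/100 = 0.1
cm - 1 = 3.2 - 1 = 2.2
Bonus factor = 0.1 * 2.2 = 0.22
Total multiplier = 1 + 0.22 = 1.22
Expected damage = 100 * 1.22 = 122.00

122.00 damage


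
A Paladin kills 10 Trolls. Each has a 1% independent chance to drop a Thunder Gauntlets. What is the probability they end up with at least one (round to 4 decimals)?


P(at least one) = 1 - P(none) = 1 - (1-p)^n
p = 1/100 = 0.01
1 - p = 0.99
(1 - p)^10 = 0.99^10 = 0.904382
P(at least one) = 1 - 0.904382 = 0.0956

0.0956


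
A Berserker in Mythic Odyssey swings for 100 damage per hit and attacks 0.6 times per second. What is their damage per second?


DPS = damage * attack_speed
= 100 * 0.6
= 60.0

60.0 DPS


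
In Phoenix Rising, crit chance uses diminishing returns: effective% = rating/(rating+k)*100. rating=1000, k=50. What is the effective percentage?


effective% = rating / (rating + k) * 100
= 1000 / (1000 + 50) * 100
= 1000 / 1050 * 100
= 0.952381 * 100
= 95.24%

95.24%


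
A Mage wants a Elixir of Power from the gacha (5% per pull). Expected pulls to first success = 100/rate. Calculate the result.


Expected pulls for a geometric distribution = 1/p = 100 / rate%
= 100 / 5
= 20.0

20.0 pulls


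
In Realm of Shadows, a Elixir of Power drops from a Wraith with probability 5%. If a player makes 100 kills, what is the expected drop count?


Expected drops = kills * (drop_rate / 100)
= 100 * (5 / 100)
= 100 * 0.05
= 5.0

5.0 drops


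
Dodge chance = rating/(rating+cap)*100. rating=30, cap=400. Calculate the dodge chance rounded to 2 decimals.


dodge% = 30 / (30 + 400) * 100
= 30 / 430 * 100
= 0.069767 * 100
= 6.98%

6.98%


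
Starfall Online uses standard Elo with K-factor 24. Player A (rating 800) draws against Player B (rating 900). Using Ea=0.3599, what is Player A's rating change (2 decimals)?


Elo update: delta = K * (S - Ea), where S = 0.5 (draws)
S - Ea = 0.5 - 0.3599 = 0.1401
Rating change = 24 * 0.1401
= 3.36

3.36 rating points


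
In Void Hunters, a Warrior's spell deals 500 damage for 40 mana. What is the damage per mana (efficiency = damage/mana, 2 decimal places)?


Efficiency = damage / mana
= 500 / 40
= 12.50

12.50 dmg/mana


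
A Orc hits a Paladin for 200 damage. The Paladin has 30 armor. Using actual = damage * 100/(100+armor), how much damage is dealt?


actual = 200 * 100 / (100 + 30)
= 200 * 100 / 130
= 20000 / 130
= 153.85

153.85 damage


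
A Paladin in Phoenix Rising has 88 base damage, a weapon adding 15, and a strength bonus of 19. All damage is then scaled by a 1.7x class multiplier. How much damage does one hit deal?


Sum base + weapon + str = 88 + 15 + 19 = 122
Multiply by 1.7:
122 * 1.7 = 207.4

207.4 damage


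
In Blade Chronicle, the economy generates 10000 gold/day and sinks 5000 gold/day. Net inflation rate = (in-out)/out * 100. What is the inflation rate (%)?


Net gold = 10000 - 5000 = 5000
Inflation rate = net / sunk * 100 = 5000 / 5000 * 100
= 1.0 * 100
= 100.00%

100.00%


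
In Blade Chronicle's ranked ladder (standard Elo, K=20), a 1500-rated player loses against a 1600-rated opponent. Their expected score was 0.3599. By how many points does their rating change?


Elo update: delta = K * (S - Ea), where S = 0 (loses)
S - Ea = 0 - 0.3599 = -0.3599
Rating change = 20 * -0.3599
= -7.20

-7.20 rating points


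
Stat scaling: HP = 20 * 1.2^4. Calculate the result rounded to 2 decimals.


value = base * growth^level
= 20 * 1.2^4
= 20 * 2.0736
= 41.47

41.47 HP


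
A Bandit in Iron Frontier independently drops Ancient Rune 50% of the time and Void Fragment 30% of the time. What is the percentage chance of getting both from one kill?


For independent events, P(both) = P(A) * P(B)
= 50% * 30%
= 1500 / 100 %
= 15.0%

15.0%


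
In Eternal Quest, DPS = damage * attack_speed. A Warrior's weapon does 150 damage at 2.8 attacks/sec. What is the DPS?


DPS = damage * attack_speed
= 150 * 2.8
= 420.0

420.0 DPS


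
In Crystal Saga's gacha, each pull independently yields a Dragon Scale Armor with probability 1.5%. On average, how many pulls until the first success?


Expected pulls for a geometric distribution = 1/p = 100 / rate%
= 100 / 1.5
= 66.67

66.67 pulls


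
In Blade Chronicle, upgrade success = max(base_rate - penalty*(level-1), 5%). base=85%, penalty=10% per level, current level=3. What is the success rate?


raw_rate = 85 - 10 * (3 - 1)
= 85 - 10 * 2
= 85 - 20
= 65
Apply floor: max(65, 5) = 65%

65%


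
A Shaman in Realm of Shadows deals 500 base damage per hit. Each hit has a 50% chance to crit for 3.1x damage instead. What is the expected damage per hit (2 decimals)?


E[dmg] = base * (1 + crit_chance * (crit_mult - 1))
cc as decimal = 50/100 = 0.5
cm - 1 = 3.1 - 1 = 2.1
Bonus factor = 0.5 * 2.1 = 1.05
Total multiplier = 1 + 1.05 = 2.05
Expected damage = 500 * 2.05 = 1025.00

1025.00 damage


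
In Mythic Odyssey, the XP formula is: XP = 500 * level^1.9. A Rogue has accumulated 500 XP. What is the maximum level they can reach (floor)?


XP = 500 * level^1.9, so level = (XP / 500)^(1/1.9)
= (500 / 500)^(1/1.9)
= 1.0^0.5263
= 1.0
Floor: level = 1

level 1


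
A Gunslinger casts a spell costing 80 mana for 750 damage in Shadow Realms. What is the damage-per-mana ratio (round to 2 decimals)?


Efficiency = damage / mana
= 750 / 80
= 9.38

9.38 dmg/mana


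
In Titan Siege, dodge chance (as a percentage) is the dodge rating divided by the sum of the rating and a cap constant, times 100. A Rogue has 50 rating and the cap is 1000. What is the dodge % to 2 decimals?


dodge% = 50 / (50 + 1000) * 100
= 50 / 1050 * 100
= 0.047619 * 100
= 4.76%

4.76%


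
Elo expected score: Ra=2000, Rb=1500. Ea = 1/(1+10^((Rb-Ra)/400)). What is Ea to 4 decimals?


Elo expected score: Ea = 1/(1 + 10^((Rb-Ra)/400))
Rb - Ra = 1500 - 2000 = -500
(Rb-Ra)/400 = -500/400 = -1.25
10^-1.25 = 0.056234
Ea = 1/(1 + 0.056234) = 1/1.056234 = 0.9468

0.9468


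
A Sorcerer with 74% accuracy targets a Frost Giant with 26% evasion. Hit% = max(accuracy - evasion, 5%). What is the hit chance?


accuracy - evasion = 74 - 26 = 48
Apply floor: max(48, 5) = 48
Hit chance = 48%

48%


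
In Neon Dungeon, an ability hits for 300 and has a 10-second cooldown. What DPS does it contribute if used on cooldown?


DPS = damage / cooldown
= 300 / 10
= 30.00

30.00 DPS


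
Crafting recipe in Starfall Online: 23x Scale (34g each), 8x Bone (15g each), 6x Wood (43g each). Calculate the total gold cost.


Cost breakdown:
  Scale: 23 * 34 = 782
  Bone: 8 * 15 = 120
  Wood: 6 * 43 = 258
Total = 782 + 120 + 258 = 1160

1160 gold


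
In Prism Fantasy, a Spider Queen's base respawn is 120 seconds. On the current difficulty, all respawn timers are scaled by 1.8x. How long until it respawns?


Respawn time = base * multiplier
= 120 * 1.8
= 216.0 seconds

216.0 seconds


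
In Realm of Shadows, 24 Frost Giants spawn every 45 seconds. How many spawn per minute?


Spawns per minute = count * (60 / interval)
= 24 * (60 / 45)
= 24 * 1.3333
= 32.0

32.0 per minute


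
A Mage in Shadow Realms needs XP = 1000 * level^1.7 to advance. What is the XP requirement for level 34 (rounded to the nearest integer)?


XP = 1000 * level^1.7
Substitute level = 34:
XP = 1000 * 34^1.7
= 1000 * 401.3416
= 401342

401342 XP


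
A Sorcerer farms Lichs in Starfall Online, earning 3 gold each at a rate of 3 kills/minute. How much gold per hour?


Gold per minute = 3 * 3 = 9
Gold per hour = 9 * 60 = 540

540 gold/hour


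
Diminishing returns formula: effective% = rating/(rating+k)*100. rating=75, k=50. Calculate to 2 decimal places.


effective% = rating / (rating + k) * 100
= 75 / (75 + 50) * 100
= 75 / 125 * 100
= 0.6 * 100
= 60.00%

60.00%


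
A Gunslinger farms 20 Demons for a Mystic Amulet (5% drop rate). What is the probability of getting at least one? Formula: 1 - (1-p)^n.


P(at least one) = 1 - P(none) = 1 - (1-p)^n
p = 5/100 = 0.05
1 - p = 0.95
(1 - p)^20 = 0.95^20 = 0.358486
P(at least one) = 1 - 0.358486 = 0.6415

0.6415


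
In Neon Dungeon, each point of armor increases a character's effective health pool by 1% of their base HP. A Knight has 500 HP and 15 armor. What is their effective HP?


EHP = 500 * (1 + 15/100)
= 500 * (1 + 0.15)
= 500 * 1.15
= 575.0

575.0 EHP


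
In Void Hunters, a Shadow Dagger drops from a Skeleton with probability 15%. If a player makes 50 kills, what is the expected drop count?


Expected drops = kills * (drop_rate / 100)
= 50 * (15 / 100)
= 50 * 0.15
= 7.5

7.5 drops


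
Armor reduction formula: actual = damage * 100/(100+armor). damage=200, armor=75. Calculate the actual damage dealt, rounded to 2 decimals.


actual = 200 * 100 / (100 + 75)
= 200 * 100 / 175
= 20000 / 175
= 114.29

114.29 damage


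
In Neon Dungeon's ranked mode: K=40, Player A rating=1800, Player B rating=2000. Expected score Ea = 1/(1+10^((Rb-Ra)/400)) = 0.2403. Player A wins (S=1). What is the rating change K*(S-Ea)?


Elo update: delta = K * (S - Ea), where S = 1 (wins)
S - Ea = 1 - 0.2403 = 0.7597
Rating change = 40 * 0.7597
= 30.39

30.39 rating points


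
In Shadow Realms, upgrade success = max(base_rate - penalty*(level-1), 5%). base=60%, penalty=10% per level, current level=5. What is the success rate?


raw_rate = 60 - 10 * (5 - 1)
= 60 - 10 * 4
= 60 - 40
= 20
Apply floor: max(20, 5) = 20%

20%


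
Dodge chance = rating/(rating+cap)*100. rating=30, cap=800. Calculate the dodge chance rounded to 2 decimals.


dodge% = 30 / (30 + 800) * 100
= 30 / 830 * 100
= 0.036145 * 100
= 3.61%

3.61%


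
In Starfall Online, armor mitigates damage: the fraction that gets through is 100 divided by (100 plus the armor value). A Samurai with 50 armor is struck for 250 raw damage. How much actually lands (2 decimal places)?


actual = 250 * 100 / (100 + 50)
= 250 * 100 / 150
= 25000 / 150
= 166.67

166.67 damage


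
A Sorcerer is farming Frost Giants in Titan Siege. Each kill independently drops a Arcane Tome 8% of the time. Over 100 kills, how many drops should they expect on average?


Expected drops = kills * (drop_rate / 100)
= 100 * (8 / 100)
= 100 * 0.08
= 8.0

8.0 drops


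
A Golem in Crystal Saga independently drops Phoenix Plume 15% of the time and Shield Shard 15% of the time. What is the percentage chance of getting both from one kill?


For independent events, P(both) = P(A) * P(B)
= 15% * 15%
= 225 / 100 %
= 2.25%

2.25%


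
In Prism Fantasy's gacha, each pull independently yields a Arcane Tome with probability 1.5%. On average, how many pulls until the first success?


Expected pulls for a geometric distribution = 1/p = 100 / rate%
= 100 / 1.5
= 66.67

66.67 pulls


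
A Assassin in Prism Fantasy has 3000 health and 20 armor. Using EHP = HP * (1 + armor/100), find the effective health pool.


EHP = 3000 * (1 + 20/100)
= 3000 * (1 + 0.2)
= 3000 * 1.2
= 3600.0

3600.0 EHP


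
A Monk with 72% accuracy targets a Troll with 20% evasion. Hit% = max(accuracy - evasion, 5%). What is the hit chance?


accuracy - evasion = 72 - 20 = 52
Apply floor: max(52, 5) = 52
Hit chance = 52%

52%


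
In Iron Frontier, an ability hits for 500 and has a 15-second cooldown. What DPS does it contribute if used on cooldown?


DPS = damage / cooldown
= 500 / 15
= 33.33

33.33 DPS


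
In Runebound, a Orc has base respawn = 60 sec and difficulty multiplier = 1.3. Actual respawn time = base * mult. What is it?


Respawn time = base * multiplier
= 60 * 1.3
= 78.0 seconds

78.0 seconds


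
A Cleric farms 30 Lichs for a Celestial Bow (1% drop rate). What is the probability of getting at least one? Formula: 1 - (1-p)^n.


P(at least one) = 1 - P(none) = 1 - (1-p)^n
p = 1/100 = 0.01
1 - p = 0.99
(1 - p)^30 = 0.99^30 = 0.739700
P(at least one) = 1 - 0.739700 = 0.2603

0.2603


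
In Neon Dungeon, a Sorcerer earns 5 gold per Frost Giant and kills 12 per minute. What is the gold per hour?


Gold per minute = 5 * 12 = 60
Gold per hour = 60 * 60 = 3600

3600 gold/hour


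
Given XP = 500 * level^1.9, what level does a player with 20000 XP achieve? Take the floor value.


XP = 500 * level^1.9, so level = (XP / 500)^(1/1.9)
= (20000 / 500)^(1/1.9)
= 40.0^0.5263
= 6.9693
Floor: level = 6

level 6


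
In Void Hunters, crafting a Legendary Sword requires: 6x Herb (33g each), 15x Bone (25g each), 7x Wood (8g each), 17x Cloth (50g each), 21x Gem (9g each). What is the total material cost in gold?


Cost breakdown:
  Herb: 6 * 33 = 198
  Bone: 15 * 25 = 375
  Wood: 7 * 8 = 56
  Cloth: 17 * 50 = 850
  Gem: 21 * 9 = 189
Total = 198 + 375 + 56 + 850 + 189 = 1668

1668 gold


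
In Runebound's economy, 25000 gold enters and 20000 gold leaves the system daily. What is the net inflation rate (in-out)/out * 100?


Net gold = 25000 - 20000 = 5000
Inflation rate = net / sunk * 100 = 5000 / 20000 * 100
= 0.25 * 100
= 25.00%

25.00%


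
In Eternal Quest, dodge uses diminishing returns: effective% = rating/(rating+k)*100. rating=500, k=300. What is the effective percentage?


effective% = rating / (rating + k) * 100
= 500 / (500 + 300) * 100
= 500 / 800 * 100
= 0.625 * 100
= 62.50%

62.50%


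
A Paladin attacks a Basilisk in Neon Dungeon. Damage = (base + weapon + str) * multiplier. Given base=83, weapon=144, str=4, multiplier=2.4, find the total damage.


Sum base + weapon + str = 83 + 144 + 4 = 231
Multiply by 2.4:
231 * 2.4 = 554.4

554.4 damage


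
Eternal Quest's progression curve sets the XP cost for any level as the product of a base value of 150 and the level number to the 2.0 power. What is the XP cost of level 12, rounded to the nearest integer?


XP = 150 * level^2.0
Substitute level = 12:
XP = 150 * 12^2.0
= 150 * 144.0
= 21600

21600 XP


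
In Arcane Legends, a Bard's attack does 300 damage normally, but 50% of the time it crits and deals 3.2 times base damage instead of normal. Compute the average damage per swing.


E[dmg] = base * (1 + crit_chance * (crit_mult - 1))
cc as decimal = 50/100 = 0.5
cm - 1 = 3.2 - 1 = 2.2
Bonus factor = 0.5 * 2.2 = 1.1
Total multiplier = 1 + 1.1 = 2.1
Expected damage = 300 * 2.1 = 630.00

630.00 damage


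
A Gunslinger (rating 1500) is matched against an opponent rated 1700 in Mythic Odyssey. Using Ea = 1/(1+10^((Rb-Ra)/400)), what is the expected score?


Elo expected score: Ea = 1/(1 + 10^((Rb-Ra)/400))
Rb - Ra = 1700 - 1500 = 200
(Rb-Ra)/400 = 200/400 = 0.5
10^0.5 = 3.162278
Ea = 1/(1 + 3.162278) = 1/4.162278 = 0.2403

0.2403


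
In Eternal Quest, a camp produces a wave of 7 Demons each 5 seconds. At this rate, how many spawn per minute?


Spawns per minute = count * (60 / interval)
= 7 * (60 / 5)
= 7 * 12.0
= 84.0

84.0 per minute


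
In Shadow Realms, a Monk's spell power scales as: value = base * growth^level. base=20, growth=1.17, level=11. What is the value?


value = base * growth^level
= 20 * 1.17^11
= 20 * 5.623989
= 112.48

112.48 spell power


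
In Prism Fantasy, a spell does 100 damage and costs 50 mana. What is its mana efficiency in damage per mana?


Efficiency = damage / mana
= 100 / 50
= 2.00

2.00 dmg/mana


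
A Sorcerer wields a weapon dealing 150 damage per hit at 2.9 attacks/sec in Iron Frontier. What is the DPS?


DPS = damage * attack_speed
= 150 * 2.9
= 435.0

435.0 DPS


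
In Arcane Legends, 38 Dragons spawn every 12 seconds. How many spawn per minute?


Spawns per minute = count * (60 / interval)
= 38 * (60 / 12)
= 38 * 5.0
= 190.0

190.0 per minute


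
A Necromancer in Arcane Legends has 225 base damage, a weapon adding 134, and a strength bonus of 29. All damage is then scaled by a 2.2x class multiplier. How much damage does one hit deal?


Sum base + weapon + str = 225 + 134 + 29 = 388
Multiply by 2.2:
388 * 2.2 = 853.6

853.6 damage


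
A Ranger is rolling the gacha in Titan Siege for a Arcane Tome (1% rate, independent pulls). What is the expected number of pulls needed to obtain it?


Expected pulls for a geometric distribution = 1/p = 100 / rate%
= 100 / 1
= 100.0

100.0 pulls


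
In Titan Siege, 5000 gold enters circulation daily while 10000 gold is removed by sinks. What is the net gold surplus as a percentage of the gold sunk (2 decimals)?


Net gold = 5000 - 10000 = -5000
Inflation rate = net / sunk * 100 = -5000 / 10000 * 100
= -0.5 * 100
= -50.00%

-50.00%


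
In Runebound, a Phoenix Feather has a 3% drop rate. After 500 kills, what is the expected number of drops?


Expected drops = kills * (drop_rate / 100)
= 500 * (3 / 100)
= 500 * 0.03
= 15.0

15.0 drops


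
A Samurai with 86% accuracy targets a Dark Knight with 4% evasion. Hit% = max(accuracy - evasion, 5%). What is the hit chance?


accuracy - evasion = 86 - 4 = 82
Apply floor: max(82, 5) = 82
Hit chance = 82%

82%


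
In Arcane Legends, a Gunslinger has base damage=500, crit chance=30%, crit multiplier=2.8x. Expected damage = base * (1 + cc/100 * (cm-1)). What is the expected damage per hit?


E[dmg] = base * (1 + crit_chance * (crit_mult - 1))
cc as decimal = 30/100 = 0.3
cm - 1 = 2.8 - 1 = 1.8
Bonus factor = 0.3 * 1.8 = 0.54
Total multiplier = 1 + 0.54 = 1.54
Expected damage = 500 * 1.54 = 770.00

770.00 damage


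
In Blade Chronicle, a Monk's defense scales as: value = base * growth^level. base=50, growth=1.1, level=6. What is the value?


value = base * growth^level
= 50 * 1.1^6
= 50 * 1.771561
= 88.58

88.58 defense


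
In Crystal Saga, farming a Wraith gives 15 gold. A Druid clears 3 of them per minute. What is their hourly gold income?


Gold per minute = 15 * 3 = 45
Gold per hour = 45 * 60 = 2700

2700 gold/hour


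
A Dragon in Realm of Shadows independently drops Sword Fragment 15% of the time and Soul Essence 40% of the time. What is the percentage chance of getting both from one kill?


For independent events, P(both) = P(A) * P(B)
= 15% * 40%
= 600 / 100 %
= 6.0%

6.0%


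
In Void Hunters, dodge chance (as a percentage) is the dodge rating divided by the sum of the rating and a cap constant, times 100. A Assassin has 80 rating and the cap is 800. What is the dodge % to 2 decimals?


dodge% = 80 / (80 + 800) * 100
= 80 / 880 * 100
= 0.090909 * 100
= 9.09%

9.09%


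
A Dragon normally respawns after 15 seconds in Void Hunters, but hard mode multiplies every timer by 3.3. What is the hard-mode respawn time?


Respawn time = base * multiplier
= 15 * 3.3
= 49.5 seconds

49.5 seconds


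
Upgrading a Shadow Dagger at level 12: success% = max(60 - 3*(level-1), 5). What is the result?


raw_rate = 60 - 3 * (12 - 1)
= 60 - 3 * 11
= 60 - 33
= 27
Apply floor: max(27, 5) = 27%

27%


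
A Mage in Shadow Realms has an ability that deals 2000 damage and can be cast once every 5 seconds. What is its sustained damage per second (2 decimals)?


DPS = damage / cooldown
= 2000 / 5
= 400.00

400.00 DPS


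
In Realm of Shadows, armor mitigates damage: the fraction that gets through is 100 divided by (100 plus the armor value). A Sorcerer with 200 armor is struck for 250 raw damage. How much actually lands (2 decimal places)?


actual = 250 * 100 / (100 + 200)
= 250 * 100 / 300
= 25000 / 300
= 83.33

83.33 damage


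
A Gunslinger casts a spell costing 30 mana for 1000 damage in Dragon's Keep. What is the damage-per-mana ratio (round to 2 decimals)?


Efficiency = damage / mana
= 1000 / 30
= 33.33

33.33 dmg/mana


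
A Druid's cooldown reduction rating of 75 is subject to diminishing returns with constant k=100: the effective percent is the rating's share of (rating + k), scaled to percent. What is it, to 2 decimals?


effective% = rating / (rating + k) * 100
= 75 / (75 + 100) * 100
= 75 / 175 * 100
= 0.428571 * 100
= 42.86%

42.86%


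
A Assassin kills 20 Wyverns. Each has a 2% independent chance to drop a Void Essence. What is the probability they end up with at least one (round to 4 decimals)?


P(at least one) = 1 - P(none) = 1 - (1-p)^n
p = 2/100 = 0.02
1 - p = 0.98
(1 - p)^20 = 0.98^20 = 0.667608
P(at least one) = 1 - 0.667608 = 0.3324

0.3324


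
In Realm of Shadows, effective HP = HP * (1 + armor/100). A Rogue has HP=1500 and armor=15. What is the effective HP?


EHP = 1500 * (1 + 15/100)
= 1500 * (1 + 0.15)
= 1500 * 1.15
= 1725.0

1725.0 EHP


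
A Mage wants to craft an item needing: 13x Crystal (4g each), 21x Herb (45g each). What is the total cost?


Cost breakdown:
  Crystal: 13 * 4 = 52
  Herb: 21 * 45 = 945
Total = 52 + 945 = 997

997 gold


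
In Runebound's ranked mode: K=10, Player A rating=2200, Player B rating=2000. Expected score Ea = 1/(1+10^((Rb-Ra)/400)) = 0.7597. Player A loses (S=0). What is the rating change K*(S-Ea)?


Elo update: delta = K * (S - Ea), where S = 0 (loses)
S - Ea = 0 - 0.7597 = -0.7597
Rating change = 10 * -0.7597
= -7.60

-7.60 rating points


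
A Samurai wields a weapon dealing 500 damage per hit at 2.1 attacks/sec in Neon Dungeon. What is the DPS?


DPS = damage * attack_speed
= 500 * 2.1
= 1050.0

1050.0 DPS


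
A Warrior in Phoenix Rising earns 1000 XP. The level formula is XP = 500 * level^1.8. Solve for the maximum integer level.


XP = 500 * level^1.8, so level = (XP / 500)^(1/1.8)
= (1000 / 500)^(1/1.8)
= 2.0^0.5556
= 1.4697
Floor: level = 1

level 1


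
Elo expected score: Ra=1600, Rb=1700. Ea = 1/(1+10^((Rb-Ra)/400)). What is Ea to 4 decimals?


Elo expected score: Ea = 1/(1 + 10^((Rb-Ra)/400))
Rb - Ra = 1700 - 1600 = 100
(Rb-Ra)/400 = 100/400 = 0.25
10^0.25 = 1.778279
Ea = 1/(1 + 1.778279) = 1/2.778279 = 0.3599

0.3599


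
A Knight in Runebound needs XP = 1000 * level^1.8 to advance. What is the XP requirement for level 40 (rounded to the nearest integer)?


XP = 1000 * level^1.8
Substitute level = 40:
XP = 1000 * 40^1.8
= 1000 * 765.082
= 765082

765082 XP


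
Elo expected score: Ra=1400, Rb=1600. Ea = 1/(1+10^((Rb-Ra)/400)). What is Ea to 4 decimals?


Elo expected score: Ea = 1/(1 + 10^((Rb-Ra)/400))
Rb - Ra = 1600 - 1400 = 200
(Rb-Ra)/400 = 200/400 = 0.5
10^0.5 = 3.162278
Ea = 1/(1 + 3.162278) = 1/4.162278 = 0.2403

0.2403


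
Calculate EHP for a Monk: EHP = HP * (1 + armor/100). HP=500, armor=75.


EHP = 500 * (1 + 75/100)
= 500 * (1 + 0.75)
= 500 * 1.75
= 875.0

875.0 EHP


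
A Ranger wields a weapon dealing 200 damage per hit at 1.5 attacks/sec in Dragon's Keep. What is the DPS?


DPS = damage * attack_speed
= 200 * 1.5
= 300.0

300.0 DPS


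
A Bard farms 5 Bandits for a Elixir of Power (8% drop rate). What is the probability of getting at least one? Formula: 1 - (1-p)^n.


P(at least one) = 1 - P(none) = 1 - (1-p)^n
p = 8/100 = 0.08
1 - p = 0.92
(1 - p)^5 = 0.92^5 = 0.659082
P(at least one) = 1 - 0.659082 = 0.3409

0.3409


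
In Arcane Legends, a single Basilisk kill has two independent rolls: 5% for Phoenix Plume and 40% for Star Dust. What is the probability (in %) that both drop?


For independent events, P(both) = P(A) * P(B)
= 5% * 40%
= 200 / 100 %
= 2.0%

2.0%


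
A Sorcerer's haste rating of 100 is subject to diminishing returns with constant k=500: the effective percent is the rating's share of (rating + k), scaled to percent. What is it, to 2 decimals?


effective% = rating / (rating + k) * 100
= 100 / (100 + 500) * 100
= 100 / 600 * 100
= 0.166667 * 100
= 16.67%

16.67%


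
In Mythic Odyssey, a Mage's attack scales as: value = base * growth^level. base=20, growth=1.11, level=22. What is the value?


value = base * growth^level
= 20 * 1.11^22
= 20 * 9.933574
= 198.67

198.67 attack


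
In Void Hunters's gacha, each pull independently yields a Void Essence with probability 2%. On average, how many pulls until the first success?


Expected pulls for a geometric distribution = 1/p = 100 / rate%
= 100 / 2
= 50.0

50.0 pulls


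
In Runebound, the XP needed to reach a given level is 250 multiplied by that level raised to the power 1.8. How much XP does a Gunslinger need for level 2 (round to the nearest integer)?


XP = 250 * level^1.8
Substitute level = 2:
XP = 250 * 2^1.8
= 250 * 3.4822
= 871

871 XP


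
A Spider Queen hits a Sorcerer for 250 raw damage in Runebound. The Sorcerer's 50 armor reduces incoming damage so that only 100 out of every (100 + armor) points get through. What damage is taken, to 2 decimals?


actual = 250 * 100 / (100 + 50)
= 250 * 100 / 150
= 25000 / 150
= 166.67

166.67 damage


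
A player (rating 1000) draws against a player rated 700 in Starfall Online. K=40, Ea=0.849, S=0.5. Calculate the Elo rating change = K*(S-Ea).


Elo update: delta = K * (S - Ea), where S = 0.5 (draws)
S - Ea = 0.5 - 0.849 = -0.349
Rating change = 40 * -0.349
= -13.96

-13.96 rating points


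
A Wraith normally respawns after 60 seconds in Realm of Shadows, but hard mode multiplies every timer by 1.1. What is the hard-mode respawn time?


Respawn time = base * multiplier
= 60 * 1.1
= 66.0 seconds

66.0 seconds


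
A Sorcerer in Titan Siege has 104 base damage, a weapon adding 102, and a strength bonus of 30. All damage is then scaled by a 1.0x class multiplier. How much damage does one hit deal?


Sum base + weapon + str = 104 + 102 + 30 = 236
Multiply by 1.0:
236 * 1.0 = 236.0

236.0 damage


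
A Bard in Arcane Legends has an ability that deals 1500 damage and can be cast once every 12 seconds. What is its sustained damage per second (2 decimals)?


DPS = damage / cooldown
= 1500 / 12
= 125.00

125.00 DPS


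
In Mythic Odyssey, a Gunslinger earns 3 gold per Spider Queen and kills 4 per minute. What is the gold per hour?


Gold per minute = 3 * 4 = 12
Gold per hour = 12 * 60 = 720

720 gold/hour


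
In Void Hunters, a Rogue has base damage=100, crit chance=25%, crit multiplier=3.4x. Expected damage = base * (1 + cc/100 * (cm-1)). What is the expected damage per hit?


E[dmg] = base * (1 + crit_chance * (crit_mult - 1))
cc as decimal = 25/100 = 0.25
cm - 1 = 3.4 - 1 = 2.4
Bonus factor = 0.25 * 2.4 = 0.6
Total multiplier = 1 + 0.6 = 1.6
Expected damage = 100 * 1.6 = 160.00

160.00 damage


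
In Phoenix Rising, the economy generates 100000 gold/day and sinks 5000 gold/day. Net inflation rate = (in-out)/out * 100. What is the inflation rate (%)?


Net gold = 100000 - 5000 = 95000
Inflation rate = net / sunk * 100 = 95000 / 5000 * 100
= 19.0 * 100
= 1900.00%

1900.00%


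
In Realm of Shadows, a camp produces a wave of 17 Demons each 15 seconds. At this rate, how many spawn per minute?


Spawns per minute = count * (60 / interval)
= 17 * (60 / 15)
= 17 * 4.0
= 68.0

68.0 per minute


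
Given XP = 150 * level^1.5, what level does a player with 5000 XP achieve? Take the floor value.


XP = 150 * level^1.5, so level = (XP / 150)^(1/1.5)
= (5000 / 150)^(1/1.5)
= 33.3333^0.6667
= 10.3574
Floor: level = 10

level 10


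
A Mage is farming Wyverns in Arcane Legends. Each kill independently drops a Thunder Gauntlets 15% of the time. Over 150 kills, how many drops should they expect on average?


Expected drops = kills * (drop_rate / 100)
= 150 * (15 / 100)
= 150 * 0.15
= 22.5

22.5 drops


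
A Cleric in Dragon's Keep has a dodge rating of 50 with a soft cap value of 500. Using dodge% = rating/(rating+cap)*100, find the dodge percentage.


dodge% = 50 / (50 + 500) * 100
= 50 / 550 * 100
= 0.090909 * 100
= 9.09%

9.09%


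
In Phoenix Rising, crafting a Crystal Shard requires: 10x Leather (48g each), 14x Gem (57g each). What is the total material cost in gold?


Cost breakdown:
  Leather: 10 * 48 = 480
  Gem: 14 * 57 = 798
Total = 480 + 798 = 1278

1278 gold


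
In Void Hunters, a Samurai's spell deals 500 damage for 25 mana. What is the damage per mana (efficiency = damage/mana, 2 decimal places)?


Efficiency = damage / mana
= 500 / 25
= 20.00

20.00 dmg/mana


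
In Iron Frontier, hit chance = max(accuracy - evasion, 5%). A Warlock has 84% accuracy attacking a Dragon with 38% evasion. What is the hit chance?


accuracy - evasion = 84 - 38 = 46
Apply floor: max(46, 5) = 46
Hit chance = 46%

46%
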